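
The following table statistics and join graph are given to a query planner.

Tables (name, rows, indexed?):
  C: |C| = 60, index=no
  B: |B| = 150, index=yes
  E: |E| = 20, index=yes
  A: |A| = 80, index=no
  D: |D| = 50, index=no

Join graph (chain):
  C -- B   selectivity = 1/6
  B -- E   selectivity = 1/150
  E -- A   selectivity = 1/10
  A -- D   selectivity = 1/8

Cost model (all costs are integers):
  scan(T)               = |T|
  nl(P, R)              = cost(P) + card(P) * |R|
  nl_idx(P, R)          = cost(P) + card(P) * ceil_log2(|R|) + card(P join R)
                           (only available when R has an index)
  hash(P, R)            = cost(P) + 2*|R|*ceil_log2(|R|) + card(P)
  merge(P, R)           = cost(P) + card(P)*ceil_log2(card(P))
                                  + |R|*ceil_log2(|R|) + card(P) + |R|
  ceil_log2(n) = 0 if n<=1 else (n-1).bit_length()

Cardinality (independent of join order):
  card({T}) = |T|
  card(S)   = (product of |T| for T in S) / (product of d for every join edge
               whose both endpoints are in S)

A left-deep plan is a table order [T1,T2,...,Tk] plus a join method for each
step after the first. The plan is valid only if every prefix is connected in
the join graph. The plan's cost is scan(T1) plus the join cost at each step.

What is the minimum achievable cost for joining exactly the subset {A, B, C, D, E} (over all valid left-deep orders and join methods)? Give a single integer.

3440

Selinger DP over subsets of {A,B,C,D,E}:
  {C}: scan cost=60, card=60
  {B}: scan cost=150, card=150
  {E}: scan cost=20, card=20
  {A}: scan cost=80, card=80
  {D}: scan cost=50, card=50
  {BC}: card=1500; try (C,hash)→1020, (B,merge)→1830, (C,merge)→1920, (B,nl_idx)→2040, (B,hash)→2520, (B,nl)→9060 …(+1); best=1020 via (C,hash)
  {BE}: card=20; try (B,nl_idx)→200, (E,hash)→500, (E,nl_idx)→920, (B,merge)→1490, (E,merge)→1620, (B,hash)→2440 …(+2); best=200 via (B,nl_idx)
  {AE}: card=160; try (E,hash)→360, (E,nl_idx)→640, (A,merge)→780, (E,merge)→840, (A,hash)→1160, (A,nl)→1620 …(+1); best=360 via (E,hash)
  {AD}: card=500; try (D,hash)→760, (A,merge)→1040, (D,merge)→1070, (A,hash)→1220, (A,nl)→4050, (D,nl)→4080; best=760 via (D,hash)
  {BCE}: card=200; try (C,merge)→740, (C,hash)→940, (C,nl)→1400, (E,hash)→2720, (E,nl_idx)→8720, (E,merge)→19140 …(+1); best=740 via (C,merge)
  {ABE}: card=160; try (A,merge)→960, (A,hash)→1340, (B,nl_idx)→1800, (A,nl)→1800, (B,hash)→2920, (B,merge)→3150 …(+1); best=960 via (A,merge)
  {ADE}: card=1000; try (D,hash)→1120, (E,hash)→1460, (D,merge)→2150, (E,nl_idx)→4260, (E,merge)→5880, (D,nl)→8360 …(+1); best=1120 via (D,hash)
  {ABCE}: card=1600; try (C,hash)→1840, (A,hash)→2060, (C,merge)→2820, (A,merge)→3180, (C,nl)→10560, (A,nl)→16740; best=1840 via (C,hash)
  {ABDE}: card=1000; try (D,hash)→1720, (D,merge)→2750, (B,hash)→4520, (D,nl)→8960, (B,nl_idx)→10120, (B,merge)→13470 …(+1); best=1720 via (D,hash)
  {ABCDE}: card=10000; try (C,hash)→3440, (D,hash)→4040, (C,merge)→13140, (D,merge)→21390, (C,nl)→61720, (D,nl)→81840; best=3440 via (C,hash)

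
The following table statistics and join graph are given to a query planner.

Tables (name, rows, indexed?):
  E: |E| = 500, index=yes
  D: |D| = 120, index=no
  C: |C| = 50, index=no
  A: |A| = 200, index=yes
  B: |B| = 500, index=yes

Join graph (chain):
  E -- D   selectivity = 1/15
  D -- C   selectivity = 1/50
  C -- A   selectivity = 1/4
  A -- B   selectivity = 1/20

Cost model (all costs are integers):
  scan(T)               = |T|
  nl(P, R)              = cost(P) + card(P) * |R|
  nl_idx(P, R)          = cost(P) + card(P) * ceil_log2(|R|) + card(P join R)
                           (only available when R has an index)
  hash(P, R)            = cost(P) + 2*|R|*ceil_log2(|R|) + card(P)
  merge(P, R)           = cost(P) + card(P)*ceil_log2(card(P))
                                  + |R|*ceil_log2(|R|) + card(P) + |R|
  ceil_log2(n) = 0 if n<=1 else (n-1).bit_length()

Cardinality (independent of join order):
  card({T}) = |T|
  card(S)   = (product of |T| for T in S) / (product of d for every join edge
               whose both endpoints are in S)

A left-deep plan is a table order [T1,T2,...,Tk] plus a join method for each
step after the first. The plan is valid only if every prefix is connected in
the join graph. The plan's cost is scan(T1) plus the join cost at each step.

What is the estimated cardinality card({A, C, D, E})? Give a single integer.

Tables in S: A(200), C(50), D(120), E(500)
Edges inside S: E-D(d=15), D-C(d=50), C-A(d=4)
numerator = 200 * 50 * 120 * 500 = 600000000
denominator = 15 * 50 * 4 = 3000
card(S) = 600000000 / 3000 = 200000

200000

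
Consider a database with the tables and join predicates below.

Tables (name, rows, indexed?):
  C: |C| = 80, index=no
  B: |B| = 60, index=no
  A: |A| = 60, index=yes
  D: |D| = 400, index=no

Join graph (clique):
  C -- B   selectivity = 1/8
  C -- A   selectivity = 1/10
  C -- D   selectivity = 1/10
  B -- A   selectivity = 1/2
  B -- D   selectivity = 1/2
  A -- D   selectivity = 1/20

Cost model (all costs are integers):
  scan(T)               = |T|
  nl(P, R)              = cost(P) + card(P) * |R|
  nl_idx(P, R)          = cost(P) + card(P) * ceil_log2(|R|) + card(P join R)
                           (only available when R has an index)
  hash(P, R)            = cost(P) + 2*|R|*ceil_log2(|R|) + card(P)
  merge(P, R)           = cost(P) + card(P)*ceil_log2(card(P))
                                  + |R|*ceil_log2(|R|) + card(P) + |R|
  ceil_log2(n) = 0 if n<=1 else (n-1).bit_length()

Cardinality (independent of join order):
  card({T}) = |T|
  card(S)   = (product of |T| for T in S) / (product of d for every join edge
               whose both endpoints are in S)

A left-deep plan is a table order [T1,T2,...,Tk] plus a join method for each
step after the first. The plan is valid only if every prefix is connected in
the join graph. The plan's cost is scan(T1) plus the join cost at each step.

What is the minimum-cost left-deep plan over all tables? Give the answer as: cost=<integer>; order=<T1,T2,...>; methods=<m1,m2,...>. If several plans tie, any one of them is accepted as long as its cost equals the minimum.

Selinger DP (subsets sized 1..n):
  {C}: scan cost=80, card=80
  {B}: scan cost=60, card=60
  {A}: scan cost=60, card=60
  {D}: scan cost=400, card=400
  {BC}: card=600; try (B,hash)→880, (C,merge)→1120, (B,merge)→1140, (C,hash)→1240, (C,nl)→4860, (B,nl)→4880; best=880 via (B,hash)
  {AC}: card=480; try (A,hash)→880, (A,nl_idx)→1040, (C,merge)→1120, (A,merge)→1140, (C,hash)→1240, (C,nl)→4860 …(+1); best=880 via (A,hash)
  {CD}: card=3200; try (C,hash)→1920, (D,merge)→4720, (C,merge)→5040, (D,hash)→7360, (D,nl)→32080, (C,nl)→32400; best=1920 via (C,hash)
  {AB}: card=1800; try (B,hash)→840, (A,hash)→840, (B,merge)→900, (A,merge)→900, (A,nl_idx)→2220, (B,nl)→3660 …(+1); best=840 via (B,hash)
  {BD}: card=12000; try (B,hash)→1520, (D,merge)→4480, (B,merge)→4820, (D,hash)→7320, (D,nl)→24060, (B,nl)→24400; best=1520 via (B,hash)
  {AD}: card=1200; try (A,hash)→1520, (A,nl_idx)→4000, (D,merge)→4480, (A,merge)→4820, (D,hash)→7320, (D,nl)→24060 …(+1); best=1520 via (A,hash)
  {ABC}: card=1800; try (B,hash)→2080, (A,hash)→2200, (C,hash)→3760, (B,merge)→6100, (A,nl_idx)→6280, (A,merge)→7900 …(+4); best=2080 via (B,hash)
  {BCD}: card=12000; try (B,hash)→5840, (D,hash)→8680, (D,merge)→11480, (C,hash)→14640, (B,merge)→43940, (C,merge)→182160 …(+3); best=5840 via (B,hash)
  {ACD}: card=960; try (C,hash)→3840, (A,hash)→5840, (D,hash)→8560, (D,merge)→9680, (C,merge)→16560, (A,nl_idx)→22080 …(+4); best=3840 via (C,hash)
  {ABD}: card=18000; try (B,hash)→3440, (D,hash)→9840, (A,hash)→14240, (B,merge)→16340, (D,merge)→26440, (B,nl)→73520 …(+4); best=3440 via (B,hash)
  {ABCD}: card=1800; try (B,hash)→5520, (D,hash)→11080, (B,merge)→14820, (A,hash)→18560, (C,hash)→22560, (D,merge)→27680 …(+7); best=5520 via (B,hash)

cost=5520; order=D,A,C,B; methods=hash,hash,hash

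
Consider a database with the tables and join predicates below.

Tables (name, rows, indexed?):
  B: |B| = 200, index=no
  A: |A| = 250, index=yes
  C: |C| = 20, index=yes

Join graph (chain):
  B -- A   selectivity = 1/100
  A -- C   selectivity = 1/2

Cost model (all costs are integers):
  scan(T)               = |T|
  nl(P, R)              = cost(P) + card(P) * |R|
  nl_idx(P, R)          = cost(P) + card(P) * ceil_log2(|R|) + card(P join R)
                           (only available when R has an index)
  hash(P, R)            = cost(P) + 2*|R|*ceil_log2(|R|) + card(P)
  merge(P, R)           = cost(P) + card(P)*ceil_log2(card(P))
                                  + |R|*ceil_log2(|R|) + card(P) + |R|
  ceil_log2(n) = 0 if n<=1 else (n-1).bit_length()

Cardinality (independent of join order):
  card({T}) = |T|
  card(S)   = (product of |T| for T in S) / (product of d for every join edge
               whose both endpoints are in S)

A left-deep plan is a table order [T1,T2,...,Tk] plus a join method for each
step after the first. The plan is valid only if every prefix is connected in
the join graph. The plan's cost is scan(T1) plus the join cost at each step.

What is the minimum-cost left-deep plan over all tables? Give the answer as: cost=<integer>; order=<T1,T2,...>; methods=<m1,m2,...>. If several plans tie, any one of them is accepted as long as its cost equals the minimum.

cost=3000; order=B,A,C; methods=nl_idx,hash

Selinger DP (subsets sized 1..n):
  {B}: scan cost=200, card=200
  {A}: scan cost=250, card=250
  {C}: scan cost=20, card=20
  {AB}: card=500; try (A,nl_idx)→2300, (B,hash)→3700, (A,merge)→4250, (B,merge)→4300, (A,hash)→4400, (A,nl)→50200 …(+1); best=2300 via (A,nl_idx)
  {AC}: card=2500; try (C,hash)→700, (A,merge)→2390, (C,merge)→2620, (A,nl_idx)→2680, (C,nl_idx)→4000, (A,hash)→4040 …(+2); best=700 via (C,hash)
  {ABC}: card=5000; try (C,hash)→3000, (B,hash)→6400, (C,merge)→7420, (C,nl_idx)→9800, (C,nl)→12300, (B,merge)→35000 …(+1); best=3000 via (C,hash)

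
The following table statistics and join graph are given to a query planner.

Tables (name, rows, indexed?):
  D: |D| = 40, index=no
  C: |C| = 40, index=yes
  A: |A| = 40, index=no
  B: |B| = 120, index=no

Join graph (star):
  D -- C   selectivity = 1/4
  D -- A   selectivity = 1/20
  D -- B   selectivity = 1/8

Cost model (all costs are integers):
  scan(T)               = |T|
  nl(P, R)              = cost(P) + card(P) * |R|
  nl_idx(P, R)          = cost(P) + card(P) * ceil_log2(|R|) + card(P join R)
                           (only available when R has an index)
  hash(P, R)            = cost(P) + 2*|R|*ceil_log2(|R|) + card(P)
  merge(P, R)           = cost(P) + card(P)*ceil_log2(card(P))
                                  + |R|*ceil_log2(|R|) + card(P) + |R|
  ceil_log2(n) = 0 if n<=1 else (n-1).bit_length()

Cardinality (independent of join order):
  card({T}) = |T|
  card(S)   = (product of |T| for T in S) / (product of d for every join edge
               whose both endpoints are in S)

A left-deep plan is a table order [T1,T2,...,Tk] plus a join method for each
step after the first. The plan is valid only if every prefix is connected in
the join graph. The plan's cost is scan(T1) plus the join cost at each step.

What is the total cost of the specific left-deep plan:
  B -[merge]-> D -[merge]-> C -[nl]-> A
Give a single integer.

248240

step 1: scan B: cost=120, card=120
step 2: join D via merge
    card(P join D) = 120*40/(8) = 600
    cost = 120 + 120*7 + 40*6 + 120 + 40 = 1360
step 3: join C via merge
    card(P join C) = 600*40/(4) = 6000
    cost = 1360 + 600*10 + 40*6 + 600 + 40 = 8240
step 4: join A via nl
    card(P join A) = 6000*40/(20) = 12000
    cost = 8240 + 6000*40 = 248240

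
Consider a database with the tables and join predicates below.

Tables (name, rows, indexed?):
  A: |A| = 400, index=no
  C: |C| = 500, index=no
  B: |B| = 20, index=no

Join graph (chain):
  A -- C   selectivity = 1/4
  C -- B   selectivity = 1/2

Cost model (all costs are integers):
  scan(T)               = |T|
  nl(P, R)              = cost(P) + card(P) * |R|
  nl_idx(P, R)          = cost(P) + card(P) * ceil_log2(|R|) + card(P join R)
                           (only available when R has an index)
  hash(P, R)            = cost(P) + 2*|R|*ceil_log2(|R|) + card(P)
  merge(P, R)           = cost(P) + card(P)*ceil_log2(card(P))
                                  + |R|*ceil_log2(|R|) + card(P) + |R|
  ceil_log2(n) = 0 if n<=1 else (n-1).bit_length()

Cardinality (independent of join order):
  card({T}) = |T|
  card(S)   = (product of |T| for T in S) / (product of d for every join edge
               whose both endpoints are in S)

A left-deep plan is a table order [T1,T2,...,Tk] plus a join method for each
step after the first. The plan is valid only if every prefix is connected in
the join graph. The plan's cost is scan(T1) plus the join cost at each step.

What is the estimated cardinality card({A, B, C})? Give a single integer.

500000

Tables in S: A(400), B(20), C(500)
Edges inside S: A-C(d=4), C-B(d=2)
numerator = 400 * 20 * 500 = 4000000
denominator = 4 * 2 = 8
card(S) = 4000000 / 8 = 500000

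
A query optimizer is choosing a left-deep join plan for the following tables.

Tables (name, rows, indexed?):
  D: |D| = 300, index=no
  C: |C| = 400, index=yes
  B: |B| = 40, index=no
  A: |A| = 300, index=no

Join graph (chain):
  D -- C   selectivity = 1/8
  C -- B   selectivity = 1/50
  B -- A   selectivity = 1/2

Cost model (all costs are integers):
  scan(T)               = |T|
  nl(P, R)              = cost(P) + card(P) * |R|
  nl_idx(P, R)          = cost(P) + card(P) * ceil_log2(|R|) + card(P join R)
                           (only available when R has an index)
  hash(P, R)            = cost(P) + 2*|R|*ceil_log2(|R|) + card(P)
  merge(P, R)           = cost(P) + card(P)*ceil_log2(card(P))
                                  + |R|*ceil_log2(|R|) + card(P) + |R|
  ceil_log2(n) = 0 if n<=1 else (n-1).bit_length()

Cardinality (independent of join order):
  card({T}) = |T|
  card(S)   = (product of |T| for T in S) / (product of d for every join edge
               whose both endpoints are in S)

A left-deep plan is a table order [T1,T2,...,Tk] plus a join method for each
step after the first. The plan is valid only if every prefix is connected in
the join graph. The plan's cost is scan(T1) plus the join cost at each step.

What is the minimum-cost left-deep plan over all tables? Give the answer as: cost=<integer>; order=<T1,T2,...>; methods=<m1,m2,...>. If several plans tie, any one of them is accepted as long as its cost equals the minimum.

Selinger DP (subsets sized 1..n):
  {D}: scan cost=300, card=300
  {C}: scan cost=400, card=400
  {B}: scan cost=40, card=40
  {A}: scan cost=300, card=300
  {CD}: card=15000; try (D,hash)→6200, (C,merge)→7300, (D,merge)→7400, (C,hash)→7800, (C,nl_idx)→18000, (C,nl)→120300 …(+1); best=6200 via (D,hash)
  {BC}: card=320; try (C,nl_idx)→720, (B,hash)→1280, (C,merge)→4320, (B,merge)→4680, (C,hash)→7280, (C,nl)→16040 …(+1); best=720 via (C,nl_idx)
  {AB}: card=6000; try (B,hash)→1080, (A,merge)→3320, (B,merge)→3580, (A,hash)→5480, (A,nl)→12040, (B,nl)→12300; best=1080 via (B,hash)
  {BCD}: card=12000; try (D,hash)→6440, (D,merge)→6920, (B,hash)→21680, (D,nl)→96720, (B,merge)→231480, (B,nl)→606200; best=6440 via (D,hash)
  {ABC}: card=48000; try (A,hash)→6440, (A,merge)→6920, (C,hash)→14280, (C,merge)→89080, (A,nl)→96720, (C,nl_idx)→103080 …(+1); best=6440 via (A,hash)
  {ABCD}: card=1800000; try (A,hash)→23840, (D,hash)→59840, (A,merge)→189440, (D,merge)→825440, (A,nl)→3606440, (D,nl)→14406440; best=23840 via (A,hash)

cost=23840; order=B,C,D,A; methods=nl_idx,hash,hash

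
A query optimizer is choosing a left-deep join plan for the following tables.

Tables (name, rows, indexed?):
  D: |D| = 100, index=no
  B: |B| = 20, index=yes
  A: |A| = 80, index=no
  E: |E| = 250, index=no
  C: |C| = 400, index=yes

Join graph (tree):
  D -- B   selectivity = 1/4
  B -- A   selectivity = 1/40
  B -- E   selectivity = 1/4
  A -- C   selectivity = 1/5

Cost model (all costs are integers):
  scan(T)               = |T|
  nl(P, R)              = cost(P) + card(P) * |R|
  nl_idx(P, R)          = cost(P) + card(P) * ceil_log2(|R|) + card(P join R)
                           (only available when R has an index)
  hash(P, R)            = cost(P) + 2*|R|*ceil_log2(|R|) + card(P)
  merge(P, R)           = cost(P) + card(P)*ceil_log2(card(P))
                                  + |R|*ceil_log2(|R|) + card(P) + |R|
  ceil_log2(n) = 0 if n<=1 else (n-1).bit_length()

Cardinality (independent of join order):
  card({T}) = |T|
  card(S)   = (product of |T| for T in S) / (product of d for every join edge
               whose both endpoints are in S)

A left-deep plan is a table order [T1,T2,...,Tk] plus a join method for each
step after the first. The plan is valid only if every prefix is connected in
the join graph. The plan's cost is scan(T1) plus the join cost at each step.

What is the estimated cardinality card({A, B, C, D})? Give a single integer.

80000

Tables in S: A(80), B(20), C(400), D(100)
Edges inside S: D-B(d=4), B-A(d=40), A-C(d=5)
numerator = 80 * 20 * 400 * 100 = 64000000
denominator = 4 * 40 * 5 = 800
card(S) = 64000000 / 800 = 80000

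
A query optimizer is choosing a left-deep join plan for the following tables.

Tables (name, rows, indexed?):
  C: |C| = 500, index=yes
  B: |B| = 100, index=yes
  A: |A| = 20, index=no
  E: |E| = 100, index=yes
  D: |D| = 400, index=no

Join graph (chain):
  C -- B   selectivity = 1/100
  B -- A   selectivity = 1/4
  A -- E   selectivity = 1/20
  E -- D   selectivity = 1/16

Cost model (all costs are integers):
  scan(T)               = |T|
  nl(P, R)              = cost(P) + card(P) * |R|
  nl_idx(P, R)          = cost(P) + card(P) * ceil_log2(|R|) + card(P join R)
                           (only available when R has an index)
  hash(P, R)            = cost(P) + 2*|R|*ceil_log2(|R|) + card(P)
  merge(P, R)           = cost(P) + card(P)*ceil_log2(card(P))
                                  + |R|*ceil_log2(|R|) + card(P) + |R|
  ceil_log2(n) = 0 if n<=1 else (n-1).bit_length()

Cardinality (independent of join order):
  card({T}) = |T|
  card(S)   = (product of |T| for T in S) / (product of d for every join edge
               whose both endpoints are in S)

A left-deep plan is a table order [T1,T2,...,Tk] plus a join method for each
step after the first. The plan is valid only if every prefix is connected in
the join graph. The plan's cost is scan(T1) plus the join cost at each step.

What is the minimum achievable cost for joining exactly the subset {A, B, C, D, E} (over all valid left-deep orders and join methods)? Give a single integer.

Selinger DP over subsets of {A,B,C,D,E}:
  {C}: scan cost=500, card=500
  {B}: scan cost=100, card=100
  {A}: scan cost=20, card=20
  {E}: scan cost=100, card=100
  {D}: scan cost=400, card=400
  {BC}: card=500; try (C,nl_idx)→1500, (B,hash)→2400, (B,nl_idx)→4500, (C,merge)→5900, (B,merge)→6300, (C,hash)→9200 …(+2); best=1500 via (C,nl_idx)
  {AB}: card=500; try (A,hash)→400, (B,nl_idx)→660, (B,merge)→940, (A,merge)→1020, (B,hash)→1440, (B,nl)→2020 …(+1); best=400 via (A,hash)
  {AE}: card=100; try (E,nl_idx)→260, (A,hash)→400, (E,merge)→940, (A,merge)→1020, (E,hash)→1440, (E,nl)→2020 …(+1); best=260 via (E,nl_idx)
  {DE}: card=2500; try (E,hash)→2200, (D,merge)→4900, (E,merge)→5200, (E,nl_idx)→5700, (D,hash)→7400, (D,nl)→40100 …(+1); best=2200 via (E,hash)
  {ABC}: card=2500; try (A,hash)→2200, (A,merge)→6620, (C,nl_idx)→7400, (C,hash)→9900, (C,merge)→10400, (A,nl)→11500 …(+1); best=2200 via (A,hash)
  {ABE}: card=2500; try (B,hash)→1760, (B,merge)→1860, (E,hash)→2300, (B,nl_idx)→3460, (E,merge)→6200, (E,nl_idx)→6400 …(+2); best=1760 via (B,hash)
  {ADE}: card=2500; try (A,hash)→4900, (D,merge)→5060, (D,hash)→7560, (A,merge)→34820, (D,nl)→40260, (A,nl)→52200; best=4900 via (A,hash)
  {ABCE}: card=12500; try (E,hash)→6100, (C,hash)→13260, (E,nl_idx)→32200, (E,merge)→35500, (C,nl_idx)→36760, (C,merge)→39260 …(+2); best=6100 via (E,hash)
  {ABDE}: card=62500; try (B,hash)→8800, (D,hash)→11460, (B,merge)→38200, (D,merge)→38260, (B,nl_idx)→84900, (B,nl)→254900 …(+1); best=8800 via (B,hash)
  {ABCDE}: card=312500; try (D,hash)→25800, (C,hash)→80300, (D,merge)→197600, (C,nl_idx)→883800, (C,merge)→1076300, (D,nl)→5006100 …(+1); best=25800 via (D,hash)

25800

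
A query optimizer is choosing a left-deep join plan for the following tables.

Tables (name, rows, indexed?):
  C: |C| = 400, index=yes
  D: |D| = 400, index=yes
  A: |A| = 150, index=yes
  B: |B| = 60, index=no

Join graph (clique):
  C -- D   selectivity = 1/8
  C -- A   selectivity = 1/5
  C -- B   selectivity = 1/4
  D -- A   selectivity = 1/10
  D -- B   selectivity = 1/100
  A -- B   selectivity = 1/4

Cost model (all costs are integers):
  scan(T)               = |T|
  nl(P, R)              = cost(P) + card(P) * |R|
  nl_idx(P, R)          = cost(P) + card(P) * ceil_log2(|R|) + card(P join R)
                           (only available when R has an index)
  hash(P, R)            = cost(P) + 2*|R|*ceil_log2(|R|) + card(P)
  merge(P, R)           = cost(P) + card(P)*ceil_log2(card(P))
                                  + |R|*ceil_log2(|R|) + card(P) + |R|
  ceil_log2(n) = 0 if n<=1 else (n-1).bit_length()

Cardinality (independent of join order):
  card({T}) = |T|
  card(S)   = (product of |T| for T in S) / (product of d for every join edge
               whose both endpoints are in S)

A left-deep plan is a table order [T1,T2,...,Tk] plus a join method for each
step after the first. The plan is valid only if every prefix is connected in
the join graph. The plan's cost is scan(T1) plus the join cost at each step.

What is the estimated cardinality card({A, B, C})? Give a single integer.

45000

Tables in S: A(150), B(60), C(400)
Edges inside S: C-A(d=5), C-B(d=4), A-B(d=4)
numerator = 150 * 60 * 400 = 3600000
denominator = 5 * 4 * 4 = 80
card(S) = 3600000 / 80 = 45000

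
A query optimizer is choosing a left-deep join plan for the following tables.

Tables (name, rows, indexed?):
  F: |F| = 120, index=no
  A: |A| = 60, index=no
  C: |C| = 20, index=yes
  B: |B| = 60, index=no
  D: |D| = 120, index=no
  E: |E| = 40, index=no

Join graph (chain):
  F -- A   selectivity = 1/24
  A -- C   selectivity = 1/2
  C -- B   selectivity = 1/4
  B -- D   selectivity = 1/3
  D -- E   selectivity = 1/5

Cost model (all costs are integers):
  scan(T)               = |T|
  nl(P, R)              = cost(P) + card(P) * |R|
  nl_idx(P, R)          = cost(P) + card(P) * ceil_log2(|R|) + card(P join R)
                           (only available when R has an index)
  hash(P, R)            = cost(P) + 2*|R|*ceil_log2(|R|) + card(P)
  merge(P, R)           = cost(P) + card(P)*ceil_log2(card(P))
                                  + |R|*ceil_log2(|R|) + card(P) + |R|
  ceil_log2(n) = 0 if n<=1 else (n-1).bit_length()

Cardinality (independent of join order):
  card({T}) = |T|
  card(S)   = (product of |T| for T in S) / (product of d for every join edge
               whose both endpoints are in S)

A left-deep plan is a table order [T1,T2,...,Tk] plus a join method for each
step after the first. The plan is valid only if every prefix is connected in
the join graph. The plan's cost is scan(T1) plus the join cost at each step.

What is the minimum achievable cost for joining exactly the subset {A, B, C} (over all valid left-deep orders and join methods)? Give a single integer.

Selinger DP over subsets of {A,B,C}:
  {A}: scan cost=60, card=60
  {C}: scan cost=20, card=20
  {B}: scan cost=60, card=60
  {AC}: card=600; try (C,hash)→320, (A,merge)→560, (C,merge)→600, (A,hash)→760, (C,nl_idx)→960, (A,nl)→1220 …(+1); best=320 via (C,hash)
  {BC}: card=300; try (C,hash)→320, (B,merge)→560, (C,merge)→600, (C,nl_idx)→660, (B,hash)→760, (B,nl)→1220 …(+1); best=320 via (C,hash)
  {ABC}: card=9000; try (A,hash)→1340, (B,hash)→1640, (A,merge)→3740, (B,merge)→7340, (A,nl)→18320, (B,nl)→36320; best=1340 via (A,hash)

1340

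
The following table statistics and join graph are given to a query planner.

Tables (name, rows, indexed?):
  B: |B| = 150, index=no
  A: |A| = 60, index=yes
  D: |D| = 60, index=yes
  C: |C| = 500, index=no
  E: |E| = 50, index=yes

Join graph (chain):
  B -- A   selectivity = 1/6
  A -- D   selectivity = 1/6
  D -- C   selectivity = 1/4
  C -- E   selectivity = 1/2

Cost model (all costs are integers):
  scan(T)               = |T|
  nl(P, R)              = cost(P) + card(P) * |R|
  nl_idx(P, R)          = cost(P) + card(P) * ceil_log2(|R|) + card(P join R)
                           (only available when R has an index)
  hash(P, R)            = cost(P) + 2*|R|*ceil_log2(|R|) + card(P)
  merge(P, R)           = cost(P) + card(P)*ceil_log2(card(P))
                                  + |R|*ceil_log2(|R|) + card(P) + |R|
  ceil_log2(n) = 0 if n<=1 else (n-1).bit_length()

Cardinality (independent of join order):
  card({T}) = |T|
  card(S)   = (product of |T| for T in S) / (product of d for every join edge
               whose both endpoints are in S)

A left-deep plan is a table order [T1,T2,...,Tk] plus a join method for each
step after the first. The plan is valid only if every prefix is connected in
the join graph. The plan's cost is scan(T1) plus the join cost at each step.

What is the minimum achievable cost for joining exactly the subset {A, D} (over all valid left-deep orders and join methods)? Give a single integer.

840

Selinger DP over subsets of {A,D}:
  {A}: scan cost=60, card=60
  {D}: scan cost=60, card=60
  {AD}: card=600; try (D,hash)→840, (A,hash)→840, (D,merge)→900, (A,merge)→900, (D,nl_idx)→1020, (A,nl_idx)→1020 …(+2); best=840 via (D,hash)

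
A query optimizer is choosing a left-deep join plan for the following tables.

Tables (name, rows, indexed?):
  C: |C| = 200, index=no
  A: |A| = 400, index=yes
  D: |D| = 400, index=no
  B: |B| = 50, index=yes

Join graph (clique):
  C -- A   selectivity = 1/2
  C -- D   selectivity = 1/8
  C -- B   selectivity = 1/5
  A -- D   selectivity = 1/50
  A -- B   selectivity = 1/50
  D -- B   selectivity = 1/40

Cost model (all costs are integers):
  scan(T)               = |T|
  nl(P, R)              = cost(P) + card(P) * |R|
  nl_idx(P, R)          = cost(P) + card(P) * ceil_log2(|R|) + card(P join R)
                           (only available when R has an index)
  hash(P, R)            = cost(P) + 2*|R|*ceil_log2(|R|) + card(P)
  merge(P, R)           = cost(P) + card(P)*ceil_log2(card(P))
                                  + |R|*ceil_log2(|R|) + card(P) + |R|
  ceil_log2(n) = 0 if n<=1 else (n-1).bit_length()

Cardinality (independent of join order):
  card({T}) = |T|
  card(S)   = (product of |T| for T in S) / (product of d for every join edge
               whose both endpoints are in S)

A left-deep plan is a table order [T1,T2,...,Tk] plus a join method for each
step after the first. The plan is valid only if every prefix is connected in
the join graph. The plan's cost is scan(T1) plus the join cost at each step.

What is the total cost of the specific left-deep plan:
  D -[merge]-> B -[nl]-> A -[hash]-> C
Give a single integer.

step 1: scan D: cost=400, card=400
step 2: join B via merge
    card(P join B) = 400*50/(40) = 500
    cost = 400 + 400*9 + 50*6 + 400 + 50 = 4750
step 3: join A via nl
    card(P join A) = 500*400/(50*50) = 80
    cost = 4750 + 500*400 = 204750
step 4: join C via hash
    card(P join C) = 80*200/(2*8*5) = 200
    cost = 204750 + 2*200*8 + 80 = 208030

208030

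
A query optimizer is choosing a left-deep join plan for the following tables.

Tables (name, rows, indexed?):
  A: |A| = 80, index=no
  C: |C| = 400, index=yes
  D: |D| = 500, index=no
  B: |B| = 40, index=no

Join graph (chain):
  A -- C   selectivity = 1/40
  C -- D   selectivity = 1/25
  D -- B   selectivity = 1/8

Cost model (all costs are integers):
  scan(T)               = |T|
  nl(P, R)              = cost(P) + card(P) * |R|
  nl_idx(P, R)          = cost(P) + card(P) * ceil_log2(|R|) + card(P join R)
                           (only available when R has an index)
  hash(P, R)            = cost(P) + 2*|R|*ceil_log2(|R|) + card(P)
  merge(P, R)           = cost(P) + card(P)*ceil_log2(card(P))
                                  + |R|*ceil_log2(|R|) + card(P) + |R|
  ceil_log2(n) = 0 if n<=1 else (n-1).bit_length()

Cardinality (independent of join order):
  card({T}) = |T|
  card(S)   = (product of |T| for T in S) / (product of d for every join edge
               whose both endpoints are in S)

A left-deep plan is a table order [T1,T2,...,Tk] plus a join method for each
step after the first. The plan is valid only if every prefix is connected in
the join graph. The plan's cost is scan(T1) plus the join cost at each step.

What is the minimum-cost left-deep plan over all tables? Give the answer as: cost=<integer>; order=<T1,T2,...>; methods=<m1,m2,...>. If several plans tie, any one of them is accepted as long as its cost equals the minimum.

cost=27880; order=A,C,D,B; methods=nl_idx,hash,hash

Selinger DP (subsets sized 1..n):
  {A}: scan cost=80, card=80
  {C}: scan cost=400, card=400
  {D}: scan cost=500, card=500
  {B}: scan cost=40, card=40
  {AC}: card=800; try (C,nl_idx)→1600, (A,hash)→1920, (C,merge)→4720, (A,merge)→5040, (C,hash)→7360, (C,nl)→32080 …(+1); best=1600 via (C,nl_idx)
  {CD}: card=8000; try (C,hash)→8200, (D,merge)→9400, (C,merge)→9500, (D,hash)→9800, (C,nl_idx)→13000, (D,nl)→200400 …(+1); best=8200 via (C,hash)
  {BD}: card=2500; try (B,hash)→1480, (D,merge)→5320, (B,merge)→5780, (D,hash)→9080, (D,nl)→20040, (B,nl)→20500; best=1480 via (B,hash)
  {ACD}: card=16000; try (D,hash)→11400, (D,merge)→15400, (A,hash)→17320, (A,merge)→120840, (D,nl)→401600, (A,nl)→648200; best=11400 via (D,hash)
  {BCD}: card=40000; try (C,hash)→11180, (B,hash)→16680, (C,merge)→37980, (C,nl_idx)→63980, (B,merge)→120480, (B,nl)→328200 …(+1); best=11180 via (C,hash)
  {ABCD}: card=80000; try (B,hash)→27880, (A,hash)→52300, (B,merge)→251680, (B,nl)→651400, (A,merge)→691820, (A,nl)→3211180; best=27880 via (B,hash)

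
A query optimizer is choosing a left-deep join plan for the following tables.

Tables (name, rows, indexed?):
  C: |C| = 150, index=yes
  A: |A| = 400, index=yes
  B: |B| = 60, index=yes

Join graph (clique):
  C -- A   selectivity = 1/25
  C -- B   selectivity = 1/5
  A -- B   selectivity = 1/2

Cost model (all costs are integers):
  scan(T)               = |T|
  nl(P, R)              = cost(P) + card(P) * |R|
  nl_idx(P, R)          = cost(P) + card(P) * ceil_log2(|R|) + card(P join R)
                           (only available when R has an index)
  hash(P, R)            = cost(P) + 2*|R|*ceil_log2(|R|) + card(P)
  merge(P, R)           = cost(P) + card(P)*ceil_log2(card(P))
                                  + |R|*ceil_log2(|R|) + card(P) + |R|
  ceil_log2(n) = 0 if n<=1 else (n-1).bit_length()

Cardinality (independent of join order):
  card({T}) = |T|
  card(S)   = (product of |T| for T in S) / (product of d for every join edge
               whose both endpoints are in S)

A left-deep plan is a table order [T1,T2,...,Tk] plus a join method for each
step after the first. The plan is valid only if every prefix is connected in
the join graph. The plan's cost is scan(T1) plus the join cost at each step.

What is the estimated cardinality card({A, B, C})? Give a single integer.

14400

Tables in S: A(400), B(60), C(150)
Edges inside S: C-A(d=25), C-B(d=5), A-B(d=2)
numerator = 400 * 60 * 150 = 3600000
denominator = 25 * 5 * 2 = 250
card(S) = 3600000 / 250 = 14400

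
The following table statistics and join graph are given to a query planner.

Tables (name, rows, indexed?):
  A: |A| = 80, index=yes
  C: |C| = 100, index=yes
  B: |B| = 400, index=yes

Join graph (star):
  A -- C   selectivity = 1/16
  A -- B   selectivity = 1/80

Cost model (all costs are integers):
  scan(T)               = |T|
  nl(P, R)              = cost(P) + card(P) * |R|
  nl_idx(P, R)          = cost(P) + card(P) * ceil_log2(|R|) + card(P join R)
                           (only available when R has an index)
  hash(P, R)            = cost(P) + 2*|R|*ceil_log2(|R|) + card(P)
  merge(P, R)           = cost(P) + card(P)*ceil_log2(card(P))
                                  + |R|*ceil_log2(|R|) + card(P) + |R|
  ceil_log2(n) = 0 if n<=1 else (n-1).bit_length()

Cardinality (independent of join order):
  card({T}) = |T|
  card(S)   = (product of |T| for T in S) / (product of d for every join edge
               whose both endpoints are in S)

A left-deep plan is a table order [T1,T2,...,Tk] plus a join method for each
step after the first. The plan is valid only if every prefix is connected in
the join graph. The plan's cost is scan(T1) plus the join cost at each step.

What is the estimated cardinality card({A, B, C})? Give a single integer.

Tables in S: A(80), B(400), C(100)
Edges inside S: A-C(d=16), A-B(d=80)
numerator = 80 * 400 * 100 = 3200000
denominator = 16 * 80 = 1280
card(S) = 3200000 / 1280 = 2500

2500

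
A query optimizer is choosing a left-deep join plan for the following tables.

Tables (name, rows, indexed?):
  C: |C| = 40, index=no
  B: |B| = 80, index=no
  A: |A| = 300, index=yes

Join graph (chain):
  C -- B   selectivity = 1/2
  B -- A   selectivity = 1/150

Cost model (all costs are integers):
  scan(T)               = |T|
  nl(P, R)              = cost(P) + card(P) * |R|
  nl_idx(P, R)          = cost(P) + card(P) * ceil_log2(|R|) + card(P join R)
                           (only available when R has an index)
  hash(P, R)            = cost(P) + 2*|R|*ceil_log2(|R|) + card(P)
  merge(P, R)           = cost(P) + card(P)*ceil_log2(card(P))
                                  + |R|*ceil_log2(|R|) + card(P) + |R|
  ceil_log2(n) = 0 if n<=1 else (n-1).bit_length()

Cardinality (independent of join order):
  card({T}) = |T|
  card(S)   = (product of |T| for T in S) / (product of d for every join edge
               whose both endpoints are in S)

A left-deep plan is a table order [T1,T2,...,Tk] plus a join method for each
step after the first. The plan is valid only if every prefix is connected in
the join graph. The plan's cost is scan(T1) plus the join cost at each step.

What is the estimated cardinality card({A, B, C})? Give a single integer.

3200

Tables in S: A(300), B(80), C(40)
Edges inside S: C-B(d=2), B-A(d=150)
numerator = 300 * 80 * 40 = 960000
denominator = 2 * 150 = 300
card(S) = 960000 / 300 = 3200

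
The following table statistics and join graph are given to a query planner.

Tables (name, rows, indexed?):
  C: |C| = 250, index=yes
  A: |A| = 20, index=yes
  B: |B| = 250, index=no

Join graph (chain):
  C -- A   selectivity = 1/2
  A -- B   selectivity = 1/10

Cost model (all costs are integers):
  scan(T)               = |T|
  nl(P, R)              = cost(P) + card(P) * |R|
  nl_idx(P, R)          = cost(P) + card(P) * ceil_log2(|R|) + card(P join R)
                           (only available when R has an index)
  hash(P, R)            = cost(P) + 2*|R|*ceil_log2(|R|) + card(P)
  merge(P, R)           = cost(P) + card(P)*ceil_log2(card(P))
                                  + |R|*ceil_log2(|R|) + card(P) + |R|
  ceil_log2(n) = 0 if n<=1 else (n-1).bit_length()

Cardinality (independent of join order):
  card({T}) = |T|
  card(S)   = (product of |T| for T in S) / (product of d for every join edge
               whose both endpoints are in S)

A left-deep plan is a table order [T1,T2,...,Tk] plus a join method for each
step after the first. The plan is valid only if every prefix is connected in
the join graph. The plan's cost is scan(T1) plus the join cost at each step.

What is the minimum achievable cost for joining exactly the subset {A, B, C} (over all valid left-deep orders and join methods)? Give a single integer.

Selinger DP over subsets of {A,B,C}:
  {C}: scan cost=250, card=250
  {A}: scan cost=20, card=20
  {B}: scan cost=250, card=250
  {AC}: card=2500; try (A,hash)→700, (C,merge)→2390, (A,merge)→2620, (C,nl_idx)→2680, (A,nl_idx)→4000, (C,hash)→4040 …(+2); best=700 via (A,hash)
  {AB}: card=500; try (A,hash)→700, (A,nl_idx)→2000, (B,merge)→2390, (A,merge)→2620, (B,hash)→4040, (B,nl)→5020 …(+1); best=700 via (A,hash)
  {ABC}: card=62500; try (C,hash)→5200, (B,hash)→7200, (C,merge)→7950, (B,merge)→35450, (C,nl_idx)→67200, (C,nl)→125700 …(+1); best=5200 via (C,hash)

5200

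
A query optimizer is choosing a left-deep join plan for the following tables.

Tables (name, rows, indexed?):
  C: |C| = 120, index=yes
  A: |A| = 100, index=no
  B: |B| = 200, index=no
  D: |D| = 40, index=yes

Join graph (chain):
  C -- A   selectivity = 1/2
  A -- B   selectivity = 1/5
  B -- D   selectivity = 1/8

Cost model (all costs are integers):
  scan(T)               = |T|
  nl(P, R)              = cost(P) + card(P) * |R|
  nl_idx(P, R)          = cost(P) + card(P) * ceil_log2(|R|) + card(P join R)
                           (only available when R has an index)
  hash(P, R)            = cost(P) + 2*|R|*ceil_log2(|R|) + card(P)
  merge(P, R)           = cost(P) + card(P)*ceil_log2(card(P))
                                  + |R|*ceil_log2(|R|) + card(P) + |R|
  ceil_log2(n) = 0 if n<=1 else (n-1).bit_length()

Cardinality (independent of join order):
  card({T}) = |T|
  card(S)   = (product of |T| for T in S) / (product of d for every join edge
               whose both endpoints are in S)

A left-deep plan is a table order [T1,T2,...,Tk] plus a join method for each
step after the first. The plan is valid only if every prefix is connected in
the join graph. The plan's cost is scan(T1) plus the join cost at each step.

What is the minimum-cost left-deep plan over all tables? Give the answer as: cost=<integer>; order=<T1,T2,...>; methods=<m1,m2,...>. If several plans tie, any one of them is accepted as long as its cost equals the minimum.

cost=24960; order=B,D,A,C; methods=hash,hash,hash

Selinger DP (subsets sized 1..n):
  {C}: scan cost=120, card=120
  {A}: scan cost=100, card=100
  {B}: scan cost=200, card=200
  {D}: scan cost=40, card=40
  {AC}: card=6000; try (A,hash)→1640, (C,merge)→1860, (C,hash)→1880, (A,merge)→1880, (C,nl_idx)→6800, (C,nl)→12100 …(+1); best=1640 via (A,hash)
  {AB}: card=4000; try (A,hash)→1800, (B,merge)→2700, (A,merge)→2800, (B,hash)→3400, (B,nl)→20100, (A,nl)→20200; best=1800 via (A,hash)
  {BD}: card=1000; try (D,hash)→880, (B,merge)→2120, (D,merge)→2280, (D,nl_idx)→2400, (B,hash)→3280, (B,nl)→8040 …(+1); best=880 via (D,hash)
  {ABC}: card=240000; try (C,hash)→7480, (B,hash)→10840, (C,merge)→54760, (B,merge)→87440, (C,nl_idx)→269800, (C,nl)→481800 …(+1); best=7480 via (C,hash)
  {ABD}: card=20000; try (A,hash)→3280, (D,hash)→6280, (A,merge)→12680, (D,nl_idx)→45800, (D,merge)→54080, (A,nl)→100880 …(+1); best=3280 via (A,hash)
  {ABCD}: card=1200000; try (C,hash)→24960, (D,hash)→247960, (C,merge)→324240, (C,nl_idx)→1343280, (C,nl)→2403280, (D,nl_idx)→2647480 …(+2); best=24960 via (C,hash)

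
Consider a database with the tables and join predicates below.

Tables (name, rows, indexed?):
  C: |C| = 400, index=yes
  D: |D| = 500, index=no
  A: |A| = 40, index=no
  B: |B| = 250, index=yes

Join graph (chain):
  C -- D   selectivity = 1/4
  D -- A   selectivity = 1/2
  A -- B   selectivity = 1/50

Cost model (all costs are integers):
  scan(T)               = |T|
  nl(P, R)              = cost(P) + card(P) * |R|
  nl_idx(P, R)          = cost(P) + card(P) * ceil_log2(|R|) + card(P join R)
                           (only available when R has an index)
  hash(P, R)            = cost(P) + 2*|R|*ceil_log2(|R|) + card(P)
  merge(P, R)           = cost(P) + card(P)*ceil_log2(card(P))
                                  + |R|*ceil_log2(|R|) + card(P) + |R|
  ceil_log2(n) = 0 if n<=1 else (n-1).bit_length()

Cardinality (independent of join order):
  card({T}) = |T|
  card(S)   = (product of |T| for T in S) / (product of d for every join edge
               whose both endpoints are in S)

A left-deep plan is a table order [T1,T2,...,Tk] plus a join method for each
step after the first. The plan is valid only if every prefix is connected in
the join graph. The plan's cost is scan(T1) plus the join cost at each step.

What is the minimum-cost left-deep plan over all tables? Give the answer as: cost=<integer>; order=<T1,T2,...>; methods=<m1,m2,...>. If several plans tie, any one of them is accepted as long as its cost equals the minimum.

cost=64560; order=A,B,D,C; methods=nl_idx,merge,hash

Selinger DP (subsets sized 1..n):
  {C}: scan cost=400, card=400
  {D}: scan cost=500, card=500
  {A}: scan cost=40, card=40
  {B}: scan cost=250, card=250
  {CD}: card=50000; try (C,hash)→8200, (D,merge)→9400, (C,merge)→9500, (D,hash)→9800, (C,nl_idx)→55000, (D,nl)→200400 …(+1); best=8200 via (C,hash)
  {AD}: card=10000; try (A,hash)→1480, (D,merge)→5320, (A,merge)→5780, (D,hash)→9080, (D,nl)→20040, (A,nl)→20500; best=1480 via (A,hash)
  {AB}: card=200; try (B,nl_idx)→560, (A,hash)→980, (B,merge)→2570, (A,merge)→2780, (B,hash)→4080, (B,nl)→10040 …(+1); best=560 via (B,nl_idx)
  {ACD}: card=1000000; try (C,hash)→18680, (A,hash)→58680, (C,merge)→155480, (A,merge)→858480, (C,nl_idx)→1091480, (A,nl)→2008200 …(+1); best=18680 via (C,hash)
  {ABD}: card=50000; try (D,merge)→7360, (D,hash)→9760, (B,hash)→15480, (D,nl)→100560, (B,nl_idx)→131480, (B,merge)→153730 …(+1); best=7360 via (D,merge)
  {ABCD}: card=5000000; try (C,hash)→64560, (C,merge)→861360, (B,hash)→1022680, (C,nl_idx)→5457360, (B,nl_idx)→13018680, (C,nl)→20007360 …(+2); best=64560 via (C,hash)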